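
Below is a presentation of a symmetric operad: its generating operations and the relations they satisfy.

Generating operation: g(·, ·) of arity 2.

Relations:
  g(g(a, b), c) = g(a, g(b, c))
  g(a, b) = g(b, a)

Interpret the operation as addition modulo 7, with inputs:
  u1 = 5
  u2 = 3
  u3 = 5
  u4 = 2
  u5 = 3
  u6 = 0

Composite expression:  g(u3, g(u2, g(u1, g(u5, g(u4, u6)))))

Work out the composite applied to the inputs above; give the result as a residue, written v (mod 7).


g(u4, u6) = 2
g(u5, g(u4, u6)) = 5
g(u1, g(u5, g(u4, u6))) = 3
g(u2, g(u1, g(u5, g(u4, u6)))) = 6
g(u3, g(u2, g(u1, g(u5, g(u4, u6))))) = 4

4 (mod 7)


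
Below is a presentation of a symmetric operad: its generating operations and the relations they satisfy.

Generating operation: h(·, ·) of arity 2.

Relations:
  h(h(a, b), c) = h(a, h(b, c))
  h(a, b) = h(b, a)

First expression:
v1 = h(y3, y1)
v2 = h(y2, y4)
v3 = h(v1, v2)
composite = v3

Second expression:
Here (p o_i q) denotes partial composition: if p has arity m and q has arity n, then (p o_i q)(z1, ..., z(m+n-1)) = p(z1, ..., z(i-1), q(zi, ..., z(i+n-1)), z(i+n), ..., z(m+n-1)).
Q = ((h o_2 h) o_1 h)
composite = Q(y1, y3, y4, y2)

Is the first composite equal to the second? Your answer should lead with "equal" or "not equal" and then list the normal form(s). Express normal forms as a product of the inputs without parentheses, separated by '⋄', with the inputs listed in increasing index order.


equal; both compose to y1 ⋄ y2 ⋄ y3 ⋄ y4

The first expression, normalized: y1 ⋄ y2 ⋄ y3 ⋄ y4
The second expression, normalized: y1 ⋄ y2 ⋄ y3 ⋄ y4
The forms coincide; equal.


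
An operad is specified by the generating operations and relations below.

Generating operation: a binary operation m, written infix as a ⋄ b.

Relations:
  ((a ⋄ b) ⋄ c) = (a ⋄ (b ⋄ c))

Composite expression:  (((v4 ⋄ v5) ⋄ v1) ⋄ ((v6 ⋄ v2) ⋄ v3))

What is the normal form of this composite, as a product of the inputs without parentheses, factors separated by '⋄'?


Key point: m is associative — brackets drop, the v-order remains.
(v4 ⋄ v5) collapses to v4 ⋄ v5
((v4 ⋄ v5) ⋄ v1) collapses to v4 ⋄ v5 ⋄ v1
(v6 ⋄ v2) collapses to v6 ⋄ v2
((v6 ⋄ v2) ⋄ v3) collapses to v6 ⋄ v2 ⋄ v3
(((v4 ⋄ v5) ⋄ v1) ⋄ ((v6 ⋄ v2) ⋄ v3)) collapses to v4 ⋄ v5 ⋄ v1 ⋄ v6 ⋄ v2 ⋄ v3

v4 ⋄ v5 ⋄ v1 ⋄ v6 ⋄ v2 ⋄ v3


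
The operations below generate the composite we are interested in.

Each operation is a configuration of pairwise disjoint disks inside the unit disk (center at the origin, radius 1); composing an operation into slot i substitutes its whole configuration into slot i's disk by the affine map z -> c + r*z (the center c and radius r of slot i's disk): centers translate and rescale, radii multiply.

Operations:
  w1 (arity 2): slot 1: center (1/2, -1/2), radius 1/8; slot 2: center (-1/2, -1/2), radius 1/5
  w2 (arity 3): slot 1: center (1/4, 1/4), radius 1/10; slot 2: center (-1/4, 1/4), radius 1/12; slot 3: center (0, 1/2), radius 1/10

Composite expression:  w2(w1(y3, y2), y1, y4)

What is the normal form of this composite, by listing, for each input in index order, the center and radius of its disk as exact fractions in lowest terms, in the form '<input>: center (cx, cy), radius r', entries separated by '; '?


Nesting under w2 composes maps z -> c + r*z down each y-path.
input y3: composing its 2 substitution steps yields center (3/10, 1/5), radius 1/80
input y2: composing its 2 substitution steps yields center (1/5, 1/5), radius 1/50
input y1: composing its 1 substitution step yields center (-1/4, 1/4), radius 1/12
input y4: composing its 1 substitution step yields center (0, 1/2), radius 1/10

y1: center (-1/4, 1/4), radius 1/12; y2: center (1/5, 1/5), radius 1/50; y3: center (3/10, 1/5), radius 1/80; y4: center (0, 1/2), radius 1/10


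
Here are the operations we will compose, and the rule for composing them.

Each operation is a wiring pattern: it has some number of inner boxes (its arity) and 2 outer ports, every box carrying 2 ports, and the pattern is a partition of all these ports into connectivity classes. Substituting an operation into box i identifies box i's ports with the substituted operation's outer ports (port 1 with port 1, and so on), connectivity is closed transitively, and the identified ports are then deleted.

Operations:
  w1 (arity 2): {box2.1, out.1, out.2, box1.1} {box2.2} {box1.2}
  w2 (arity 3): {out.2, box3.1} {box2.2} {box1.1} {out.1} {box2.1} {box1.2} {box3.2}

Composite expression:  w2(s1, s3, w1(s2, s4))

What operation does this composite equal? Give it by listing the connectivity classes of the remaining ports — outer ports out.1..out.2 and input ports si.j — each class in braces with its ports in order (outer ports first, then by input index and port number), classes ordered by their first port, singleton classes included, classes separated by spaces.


{out.1} {out.2, s2.1, s4.1} {s1.1} {s1.2} {s2.2} {s3.1} {s3.2} {s4.2}


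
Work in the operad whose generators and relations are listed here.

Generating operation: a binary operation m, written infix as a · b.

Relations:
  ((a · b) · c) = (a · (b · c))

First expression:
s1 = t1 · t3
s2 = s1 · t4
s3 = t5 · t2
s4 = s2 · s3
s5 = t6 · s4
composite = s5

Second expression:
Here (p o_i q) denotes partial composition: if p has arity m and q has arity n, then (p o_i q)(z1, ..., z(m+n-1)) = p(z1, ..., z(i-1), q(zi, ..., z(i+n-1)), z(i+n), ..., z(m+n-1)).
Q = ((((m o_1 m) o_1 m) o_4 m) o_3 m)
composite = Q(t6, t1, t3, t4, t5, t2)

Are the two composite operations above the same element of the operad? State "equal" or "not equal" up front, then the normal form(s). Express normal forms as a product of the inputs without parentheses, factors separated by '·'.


The first composite normalizes to t6 · t1 · t3 · t4 · t5 · t2
The second composite normalizes to t6 · t1 · t3 · t4 · t5 · t2
Identical normal forms: equal.

equal; both compose to t6 · t1 · t3 · t4 · t5 · t2


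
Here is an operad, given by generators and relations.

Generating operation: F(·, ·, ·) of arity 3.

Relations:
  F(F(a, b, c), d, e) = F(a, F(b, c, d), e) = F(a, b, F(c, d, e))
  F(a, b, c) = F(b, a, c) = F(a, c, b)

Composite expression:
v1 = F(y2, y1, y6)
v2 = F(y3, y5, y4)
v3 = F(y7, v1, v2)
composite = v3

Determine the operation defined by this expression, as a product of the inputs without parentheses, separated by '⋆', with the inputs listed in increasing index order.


y1 ⋆ y2 ⋆ y3 ⋆ y4 ⋆ y5 ⋆ y6 ⋆ y7

Shape and order are irrelevant to F; the y-input set decides.
F(y2, y1, y6) linearizes to y2 ⋆ y1 ⋆ y6
F(y3, y5, y4) linearizes to y3 ⋆ y5 ⋆ y4
F(y7, F(y2, y1, y6), F(y3, y5, y4)) linearizes to y7 ⋆ y2 ⋆ y1 ⋆ y6 ⋆ y3 ⋆ y5 ⋆ y4
reordering the factors by index: y1 ⋆ y2 ⋆ y3 ⋆ y4 ⋆ y5 ⋆ y6 ⋆ y7


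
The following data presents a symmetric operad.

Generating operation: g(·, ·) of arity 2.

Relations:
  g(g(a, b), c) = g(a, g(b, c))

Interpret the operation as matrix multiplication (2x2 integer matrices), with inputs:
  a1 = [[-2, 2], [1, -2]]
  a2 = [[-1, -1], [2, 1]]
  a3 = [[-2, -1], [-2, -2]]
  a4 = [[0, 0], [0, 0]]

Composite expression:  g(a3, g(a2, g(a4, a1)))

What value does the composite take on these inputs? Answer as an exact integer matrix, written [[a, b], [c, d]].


g(a4, a1) = [[0, 0], [0, 0]]
g(a2, g(a4, a1)) = [[0, 0], [0, 0]]
g(a3, g(a2, g(a4, a1))) = [[0, 0], [0, 0]]

[[0, 0], [0, 0]]


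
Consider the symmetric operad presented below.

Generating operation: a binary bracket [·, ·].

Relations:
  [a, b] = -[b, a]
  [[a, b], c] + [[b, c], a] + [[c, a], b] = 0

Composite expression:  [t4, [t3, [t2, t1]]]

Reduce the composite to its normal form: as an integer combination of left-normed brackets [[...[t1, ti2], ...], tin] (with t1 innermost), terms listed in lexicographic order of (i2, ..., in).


-[[[t1, t2], t3], t4]


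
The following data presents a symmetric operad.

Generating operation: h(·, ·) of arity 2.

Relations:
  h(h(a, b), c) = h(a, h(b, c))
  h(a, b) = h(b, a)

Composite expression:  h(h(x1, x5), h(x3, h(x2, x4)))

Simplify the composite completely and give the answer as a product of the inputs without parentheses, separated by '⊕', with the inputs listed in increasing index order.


Reordering under h is free, so list the x-inputs canonically.
h(x1, x5) collapses to x1 ⊕ x5
h(x2, x4) collapses to x2 ⊕ x4
h(x3, h(x2, x4)) collapses to x3 ⊕ x2 ⊕ x4
h(h(x1, x5), h(x3, h(x2, x4))) collapses to x1 ⊕ x5 ⊕ x3 ⊕ x2 ⊕ x4
commutativity sorts the factors: x1 ⊕ x2 ⊕ x3 ⊕ x4 ⊕ x5

x1 ⊕ x2 ⊕ x3 ⊕ x4 ⊕ x5


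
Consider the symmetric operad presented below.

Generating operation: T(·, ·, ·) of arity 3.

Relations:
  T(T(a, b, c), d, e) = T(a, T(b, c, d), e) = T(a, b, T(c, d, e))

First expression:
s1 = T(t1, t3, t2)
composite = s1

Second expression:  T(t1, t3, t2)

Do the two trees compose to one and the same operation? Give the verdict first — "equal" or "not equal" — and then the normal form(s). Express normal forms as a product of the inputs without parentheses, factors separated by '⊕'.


equal — both sides give t1 ⊕ t3 ⊕ t2

Reducing the first expression gives t1 ⊕ t3 ⊕ t2
Reducing the second expression gives t1 ⊕ t3 ⊕ t2
The forms coincide; equal.


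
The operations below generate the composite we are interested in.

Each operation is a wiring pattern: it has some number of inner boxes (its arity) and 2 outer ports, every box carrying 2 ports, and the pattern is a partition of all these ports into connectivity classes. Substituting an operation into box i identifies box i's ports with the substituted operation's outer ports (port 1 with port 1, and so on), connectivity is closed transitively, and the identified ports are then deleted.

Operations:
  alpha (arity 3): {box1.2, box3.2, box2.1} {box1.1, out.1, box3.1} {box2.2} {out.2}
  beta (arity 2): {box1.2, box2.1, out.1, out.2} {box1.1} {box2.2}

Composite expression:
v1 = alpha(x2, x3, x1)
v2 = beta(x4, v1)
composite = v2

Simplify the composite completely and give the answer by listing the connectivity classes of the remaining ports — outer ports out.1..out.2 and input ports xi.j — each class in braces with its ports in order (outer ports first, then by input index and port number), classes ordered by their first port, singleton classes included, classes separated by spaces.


Connectivity passes through glued beta-boundaries; trace each wire chain.
alpha over (x2, x3, x1) gives {out.1, x1.1, x2.1} {out.2} {x1.2, x2.2, x3.1} {x3.2}, out.j being that stage's outer ports
beta over (x4, x2, x3, x1) gives {out.1, out.2, x1.1, x2.1, x4.2} {x1.2, x2.2, x3.1} {x3.2} {x4.1}, out.j being that stage's outer ports

{out.1, out.2, x1.1, x2.1, x4.2} {x1.2, x2.2, x3.1} {x3.2} {x4.1}


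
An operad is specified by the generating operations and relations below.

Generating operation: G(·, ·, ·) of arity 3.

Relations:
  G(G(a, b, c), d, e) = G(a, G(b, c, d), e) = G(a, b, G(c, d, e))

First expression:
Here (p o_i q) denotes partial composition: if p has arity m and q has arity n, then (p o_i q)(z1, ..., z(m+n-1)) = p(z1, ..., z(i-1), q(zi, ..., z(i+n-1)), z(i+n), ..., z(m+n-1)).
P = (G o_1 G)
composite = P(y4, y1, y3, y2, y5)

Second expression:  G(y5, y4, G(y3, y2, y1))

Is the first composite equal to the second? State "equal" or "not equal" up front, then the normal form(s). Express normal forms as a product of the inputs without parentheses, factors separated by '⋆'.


Reducing the first expression gives y4 ⋆ y1 ⋆ y3 ⋆ y2 ⋆ y5
Reducing the second expression gives y5 ⋆ y4 ⋆ y3 ⋆ y2 ⋆ y1
Distinct normal forms: not equal.

not equal; the first gives y4 ⋆ y1 ⋆ y3 ⋆ y2 ⋆ y5 and the second y5 ⋆ y4 ⋆ y3 ⋆ y2 ⋆ y1


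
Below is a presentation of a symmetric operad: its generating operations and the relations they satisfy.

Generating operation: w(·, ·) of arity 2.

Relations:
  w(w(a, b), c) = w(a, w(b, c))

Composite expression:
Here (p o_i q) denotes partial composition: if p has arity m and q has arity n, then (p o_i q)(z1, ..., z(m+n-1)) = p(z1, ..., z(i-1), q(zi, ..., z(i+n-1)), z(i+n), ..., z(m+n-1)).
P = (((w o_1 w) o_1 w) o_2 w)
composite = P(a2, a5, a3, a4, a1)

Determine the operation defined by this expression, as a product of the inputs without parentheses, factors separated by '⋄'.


a2 ⋄ a5 ⋄ a3 ⋄ a4 ⋄ a1


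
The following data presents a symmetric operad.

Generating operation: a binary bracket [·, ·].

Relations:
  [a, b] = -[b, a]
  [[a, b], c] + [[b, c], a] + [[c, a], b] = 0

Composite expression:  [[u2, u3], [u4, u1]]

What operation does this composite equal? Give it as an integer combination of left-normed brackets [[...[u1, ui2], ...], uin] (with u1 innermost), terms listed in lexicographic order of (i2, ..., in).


[[[u1, u4], u2], u3] - [[[u1, u4], u3], u2]

A multilinear Lie element is pinned by u1-initial words (u1 innermost).
Composite bracket: [[u2, u3], [u4, u1]]
Applying ab - ba throughout gives 8 signed words (2^3 = 8).
Keep just the words that open with u1:
  u1u4u2u3 appears with sign +1, giving the term +[[[u1, u4], u2], u3]
  u1u4u3u2 appears with sign -1, giving the term -[[[u1, u4], u3], u2]


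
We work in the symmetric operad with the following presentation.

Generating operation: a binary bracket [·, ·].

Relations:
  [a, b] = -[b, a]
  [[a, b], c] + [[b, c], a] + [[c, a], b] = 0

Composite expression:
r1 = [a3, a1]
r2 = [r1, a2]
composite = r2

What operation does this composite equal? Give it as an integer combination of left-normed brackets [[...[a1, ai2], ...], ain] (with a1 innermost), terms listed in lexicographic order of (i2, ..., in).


-[[a1, a3], a2]

Antisymmetry and Jacobi reduce to a1-anchored left-normed brackets.
Composite bracket: [[a3, a1], a2]
Applying ab - ba throughout gives 4 signed words (2^2 = 4).
Keep just the words that open with a1:
  a1a3a2 appears with sign -1, giving the term -[[a1, a3], a2]


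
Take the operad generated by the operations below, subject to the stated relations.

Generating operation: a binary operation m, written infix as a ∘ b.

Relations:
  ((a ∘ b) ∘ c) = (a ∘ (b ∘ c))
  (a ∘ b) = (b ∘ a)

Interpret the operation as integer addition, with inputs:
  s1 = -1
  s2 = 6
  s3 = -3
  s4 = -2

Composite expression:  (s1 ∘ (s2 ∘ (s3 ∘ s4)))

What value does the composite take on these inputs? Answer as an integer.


(s3 ∘ s4) = -5
(s2 ∘ (s3 ∘ s4)) = 1
(s1 ∘ (s2 ∘ (s3 ∘ s4))) = 0

0


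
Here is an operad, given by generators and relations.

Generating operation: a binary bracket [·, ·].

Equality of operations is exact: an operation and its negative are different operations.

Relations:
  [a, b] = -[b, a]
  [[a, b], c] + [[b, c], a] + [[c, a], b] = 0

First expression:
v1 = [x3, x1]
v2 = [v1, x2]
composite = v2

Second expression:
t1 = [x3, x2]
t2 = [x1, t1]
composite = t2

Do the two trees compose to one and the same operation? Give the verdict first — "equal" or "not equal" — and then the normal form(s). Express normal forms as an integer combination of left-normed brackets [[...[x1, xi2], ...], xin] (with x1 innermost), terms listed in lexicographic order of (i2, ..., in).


Normal form of the first expression: -[[x1, x3], x2]
Normal form of the second expression: -[[x1, x2], x3] + [[x1, x3], x2]
The normal forms differ: not equal.

not equal; the first gives -[[x1, x3], x2] and the second -[[x1, x2], x3] + [[x1, x3], x2]


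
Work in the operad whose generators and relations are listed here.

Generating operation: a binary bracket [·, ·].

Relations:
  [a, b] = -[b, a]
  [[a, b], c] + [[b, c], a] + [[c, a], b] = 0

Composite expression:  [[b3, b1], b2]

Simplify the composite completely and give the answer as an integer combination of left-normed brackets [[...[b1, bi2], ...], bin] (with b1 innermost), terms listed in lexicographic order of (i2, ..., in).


A multilinear Lie element is pinned by b1-initial words (b1 innermost).
Composite bracket: [[b3, b1], b2]
Applying ab - ba throughout gives 4 signed words (2^2 = 4).
Only words starting with b1 matter:
  the word b1b3b2 carries sign -1 and contributes -[[b1, b3], b2]

-[[b1, b3], b2]


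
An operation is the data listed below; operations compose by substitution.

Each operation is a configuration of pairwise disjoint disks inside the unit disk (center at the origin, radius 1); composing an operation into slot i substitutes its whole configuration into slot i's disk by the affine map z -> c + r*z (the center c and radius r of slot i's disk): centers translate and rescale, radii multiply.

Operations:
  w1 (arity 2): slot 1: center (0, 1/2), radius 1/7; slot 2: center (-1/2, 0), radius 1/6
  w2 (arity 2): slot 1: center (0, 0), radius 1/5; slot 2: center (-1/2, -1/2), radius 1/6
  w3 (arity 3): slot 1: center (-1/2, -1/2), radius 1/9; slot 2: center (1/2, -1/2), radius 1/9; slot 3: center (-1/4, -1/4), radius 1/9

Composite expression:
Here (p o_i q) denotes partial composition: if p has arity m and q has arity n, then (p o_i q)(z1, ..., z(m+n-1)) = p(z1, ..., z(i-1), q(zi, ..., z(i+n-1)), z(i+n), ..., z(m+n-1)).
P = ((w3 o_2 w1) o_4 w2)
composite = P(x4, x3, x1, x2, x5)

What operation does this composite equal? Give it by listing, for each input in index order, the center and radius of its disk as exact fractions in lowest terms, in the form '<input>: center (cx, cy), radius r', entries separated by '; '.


Affine substitution under w3: radii multiply and x-centers shift.
input x4: applying the 1 nested substitution gives center (-1/2, -1/2), radius 1/9
input x3: applying the 2 nested substitutions gives center (1/2, -4/9), radius 1/63
input x1: applying the 2 nested substitutions gives center (4/9, -1/2), radius 1/54
input x2: applying the 2 nested substitutions gives center (-1/4, -1/4), radius 1/45
input x5: applying the 2 nested substitutions gives center (-11/36, -11/36), radius 1/54

x1: center (4/9, -1/2), radius 1/54; x2: center (-1/4, -1/4), radius 1/45; x3: center (1/2, -4/9), radius 1/63; x4: center (-1/2, -1/2), radius 1/9; x5: center (-11/36, -11/36), radius 1/54


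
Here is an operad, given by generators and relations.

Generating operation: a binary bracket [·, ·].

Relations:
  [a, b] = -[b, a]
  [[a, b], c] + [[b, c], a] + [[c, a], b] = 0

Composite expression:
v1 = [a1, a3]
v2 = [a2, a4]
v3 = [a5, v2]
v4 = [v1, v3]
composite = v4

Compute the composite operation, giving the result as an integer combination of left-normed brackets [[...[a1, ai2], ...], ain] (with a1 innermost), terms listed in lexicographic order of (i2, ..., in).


-[[[[a1, a3], a2], a4], a5] + [[[[a1, a3], a4], a2], a5] + [[[[a1, a3], a5], a2], a4] - [[[[a1, a3], a5], a4], a2]

Antisymmetry and Jacobi reduce to a1-anchored left-normed brackets.
Composite bracket: [[a1, a3], [a5, [a2, a4]]]
Applying ab - ba throughout gives 16 signed words (2^4 = 16).
Words beginning with a1 determine it all:
  a1a3a2a4a5 (sign -1) contributes -[[[[a1, a3], a2], a4], a5]
  a1a3a4a2a5 (sign +1) contributes +[[[[a1, a3], a4], a2], a5]
  a1a3a5a2a4 (sign +1) contributes +[[[[a1, a3], a5], a2], a4]
  a1a3a5a4a2 (sign -1) contributes -[[[[a1, a3], a5], a4], a2]


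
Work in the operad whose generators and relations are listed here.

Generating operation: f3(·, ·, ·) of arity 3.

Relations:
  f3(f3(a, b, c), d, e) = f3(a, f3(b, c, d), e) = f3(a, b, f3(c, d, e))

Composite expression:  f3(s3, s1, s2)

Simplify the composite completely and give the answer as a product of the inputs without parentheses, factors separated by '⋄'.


s3 ⋄ s1 ⋄ s2


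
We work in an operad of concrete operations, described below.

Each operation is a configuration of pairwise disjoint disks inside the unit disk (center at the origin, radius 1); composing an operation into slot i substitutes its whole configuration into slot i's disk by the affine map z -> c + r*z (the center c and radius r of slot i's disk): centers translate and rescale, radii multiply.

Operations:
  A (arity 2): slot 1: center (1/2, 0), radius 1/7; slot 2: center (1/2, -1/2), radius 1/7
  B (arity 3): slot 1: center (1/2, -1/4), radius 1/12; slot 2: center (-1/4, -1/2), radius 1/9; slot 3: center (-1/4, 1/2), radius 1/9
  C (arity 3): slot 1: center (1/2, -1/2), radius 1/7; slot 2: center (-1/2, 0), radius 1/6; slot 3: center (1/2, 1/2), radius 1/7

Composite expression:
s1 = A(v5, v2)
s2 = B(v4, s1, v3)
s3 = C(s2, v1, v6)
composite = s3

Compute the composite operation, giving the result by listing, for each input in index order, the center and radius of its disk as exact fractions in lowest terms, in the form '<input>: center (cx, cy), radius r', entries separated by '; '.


v1: center (-1/2, 0), radius 1/6; v2: center (17/36, -73/126), radius 1/441; v3: center (13/28, -3/7), radius 1/63; v4: center (4/7, -15/28), radius 1/84; v5: center (17/36, -4/7), radius 1/441; v6: center (1/2, 1/2), radius 1/7


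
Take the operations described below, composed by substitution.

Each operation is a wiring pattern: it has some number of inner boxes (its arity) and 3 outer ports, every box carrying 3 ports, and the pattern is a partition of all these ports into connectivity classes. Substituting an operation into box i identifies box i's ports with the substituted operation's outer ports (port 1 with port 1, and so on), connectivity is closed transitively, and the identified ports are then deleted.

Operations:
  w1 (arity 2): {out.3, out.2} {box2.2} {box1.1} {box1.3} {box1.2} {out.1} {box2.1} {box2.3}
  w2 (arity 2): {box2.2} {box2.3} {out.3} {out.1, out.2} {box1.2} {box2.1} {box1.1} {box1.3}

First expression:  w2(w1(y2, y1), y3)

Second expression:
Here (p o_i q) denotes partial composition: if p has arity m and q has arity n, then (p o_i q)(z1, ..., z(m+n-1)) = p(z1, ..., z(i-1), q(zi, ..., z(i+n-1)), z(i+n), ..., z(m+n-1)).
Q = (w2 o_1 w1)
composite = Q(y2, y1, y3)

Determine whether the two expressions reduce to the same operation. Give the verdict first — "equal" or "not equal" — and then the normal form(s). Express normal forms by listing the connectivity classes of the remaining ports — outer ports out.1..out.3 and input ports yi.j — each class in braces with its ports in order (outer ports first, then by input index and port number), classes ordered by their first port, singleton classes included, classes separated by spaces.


equal: each reduces to {out.1, out.2} {out.3} {y1.1} {y1.2} {y1.3} {y2.1} {y2.2} {y2.3} {y3.1} {y3.2} {y3.3}

The first expression, normalized: {out.1, out.2} {out.3} {y1.1} {y1.2} {y1.3} {y2.1} {y2.2} {y2.3} {y3.1} {y3.2} {y3.3}
The second expression, normalized: {out.1, out.2} {out.3} {y1.1} {y1.2} {y1.3} {y2.1} {y2.2} {y2.3} {y3.1} {y3.2} {y3.3}
Same normal form: equal.


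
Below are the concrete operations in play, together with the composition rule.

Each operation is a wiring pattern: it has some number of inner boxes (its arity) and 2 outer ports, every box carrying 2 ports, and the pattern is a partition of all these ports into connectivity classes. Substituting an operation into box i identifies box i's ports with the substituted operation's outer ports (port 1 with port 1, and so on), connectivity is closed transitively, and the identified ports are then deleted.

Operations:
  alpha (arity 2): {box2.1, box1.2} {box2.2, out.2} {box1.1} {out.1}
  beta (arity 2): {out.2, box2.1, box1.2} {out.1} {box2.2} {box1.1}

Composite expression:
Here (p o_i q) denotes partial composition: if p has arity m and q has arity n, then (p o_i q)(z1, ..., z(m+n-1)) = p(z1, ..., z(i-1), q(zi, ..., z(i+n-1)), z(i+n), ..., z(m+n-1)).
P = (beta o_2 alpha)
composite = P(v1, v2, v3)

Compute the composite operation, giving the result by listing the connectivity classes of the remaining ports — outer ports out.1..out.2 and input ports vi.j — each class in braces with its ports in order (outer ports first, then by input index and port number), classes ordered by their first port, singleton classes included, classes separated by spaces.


{out.1} {out.2, v1.2} {v1.1} {v2.1} {v2.2, v3.1} {v3.2}

Treat the ports identified at beta as solder joints: merge, then drop.
alpha over (v2, v3) gives {out.1} {out.2, v3.2} {v2.1} {v2.2, v3.1}, out.j being that stage's outer ports
beta over (v1, v2, v3) gives {out.1} {out.2, v1.2} {v1.1} {v2.1} {v2.2, v3.1} {v3.2}, out.j being that stage's outer ports


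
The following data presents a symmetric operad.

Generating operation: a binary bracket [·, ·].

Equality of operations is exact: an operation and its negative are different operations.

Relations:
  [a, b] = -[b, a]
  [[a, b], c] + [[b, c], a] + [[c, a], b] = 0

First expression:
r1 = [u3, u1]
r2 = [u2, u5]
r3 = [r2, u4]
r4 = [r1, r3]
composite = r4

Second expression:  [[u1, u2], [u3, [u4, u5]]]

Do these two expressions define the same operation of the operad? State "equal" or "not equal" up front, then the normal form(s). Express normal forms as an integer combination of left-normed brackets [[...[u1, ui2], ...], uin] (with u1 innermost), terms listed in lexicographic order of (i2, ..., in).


not equal: they reduce to -[[[[u1, u3], u2], u5], u4] + [[[[u1, u3], u4], u2], u5] - [[[[u1, u3], u4], u5], u2] + [[[[u1, u3], u5], u2], u4] and [[[[u1, u2], u3], u4], u5] - [[[[u1, u2], u3], u5], u4] - [[[[u1, u2], u4], u5], u3] + [[[[u1, u2], u5], u4], u3]

The first expression, normalized: -[[[[u1, u3], u2], u5], u4] + [[[[u1, u3], u4], u2], u5] - [[[[u1, u3], u4], u5], u2] + [[[[u1, u3], u5], u2], u4]
The second expression, normalized: [[[[u1, u2], u3], u4], u5] - [[[[u1, u2], u3], u5], u4] - [[[[u1, u2], u4], u5], u3] + [[[[u1, u2], u5], u4], u3]
They disagree, so not equal.


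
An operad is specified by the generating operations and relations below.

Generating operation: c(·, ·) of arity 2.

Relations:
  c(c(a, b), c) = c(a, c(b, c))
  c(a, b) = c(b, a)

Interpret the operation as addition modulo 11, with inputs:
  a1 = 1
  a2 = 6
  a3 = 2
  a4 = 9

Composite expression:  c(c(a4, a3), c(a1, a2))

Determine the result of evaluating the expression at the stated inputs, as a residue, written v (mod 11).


7 (mod 11)

c(a4, a3) = 0
c(a1, a2) = 7
c(c(a4, a3), c(a1, a2)) = 7


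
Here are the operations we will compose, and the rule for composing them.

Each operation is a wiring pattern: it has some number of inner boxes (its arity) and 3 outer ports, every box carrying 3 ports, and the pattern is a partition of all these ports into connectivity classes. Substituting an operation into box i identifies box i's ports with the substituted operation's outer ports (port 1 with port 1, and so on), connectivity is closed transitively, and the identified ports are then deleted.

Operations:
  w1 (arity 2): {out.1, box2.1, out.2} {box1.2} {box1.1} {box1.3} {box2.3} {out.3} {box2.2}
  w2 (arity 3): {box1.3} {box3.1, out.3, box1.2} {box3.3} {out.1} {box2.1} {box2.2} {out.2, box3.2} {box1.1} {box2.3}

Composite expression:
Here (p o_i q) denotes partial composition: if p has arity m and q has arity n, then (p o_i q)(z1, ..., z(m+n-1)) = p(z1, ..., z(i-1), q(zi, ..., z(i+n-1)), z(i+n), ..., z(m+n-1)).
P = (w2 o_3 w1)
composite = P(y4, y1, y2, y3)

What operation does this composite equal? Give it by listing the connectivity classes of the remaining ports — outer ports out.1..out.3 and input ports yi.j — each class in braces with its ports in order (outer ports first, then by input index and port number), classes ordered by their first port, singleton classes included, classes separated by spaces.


{out.1} {out.2, out.3, y3.1, y4.2} {y1.1} {y1.2} {y1.3} {y2.1} {y2.2} {y2.3} {y3.2} {y3.3} {y4.1} {y4.3}

Reachability decides: close wires over w2-identified ports.
the subtree at w1 composes to {out.1, out.2, y3.1} {out.3} {y2.1} {y2.2} {y2.3} {y3.2} {y3.3} on (y2, y3); out.j = own outer ports
the subtree at w2 composes to {out.1} {out.2, out.3, y3.1, y4.2} {y1.1} {y1.2} {y1.3} {y2.1} {y2.2} {y2.3} {y3.2} {y3.3} {y4.1} {y4.3} on (y4, y1, y2, y3); out.j = own outer ports


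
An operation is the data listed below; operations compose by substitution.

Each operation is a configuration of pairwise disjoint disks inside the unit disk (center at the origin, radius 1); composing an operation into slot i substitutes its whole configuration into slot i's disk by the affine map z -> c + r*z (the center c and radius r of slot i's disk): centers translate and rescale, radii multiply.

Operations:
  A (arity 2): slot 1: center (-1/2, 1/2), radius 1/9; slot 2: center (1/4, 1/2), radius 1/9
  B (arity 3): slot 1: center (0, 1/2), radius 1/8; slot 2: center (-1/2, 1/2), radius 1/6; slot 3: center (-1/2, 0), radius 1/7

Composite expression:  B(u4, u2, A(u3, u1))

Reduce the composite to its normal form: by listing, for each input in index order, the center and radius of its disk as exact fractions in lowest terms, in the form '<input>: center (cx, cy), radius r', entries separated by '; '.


Only the slot chain above each u matters under B; compose those maps.
for u4, the 1-step affine chain lands on center (0, 1/2), radius 1/8
for u2, the 1-step affine chain lands on center (-1/2, 1/2), radius 1/6
for u3, the 2-step affine chain lands on center (-4/7, 1/14), radius 1/63
for u1, the 2-step affine chain lands on center (-13/28, 1/14), radius 1/63

u1: center (-13/28, 1/14), radius 1/63; u2: center (-1/2, 1/2), radius 1/6; u3: center (-4/7, 1/14), radius 1/63; u4: center (0, 1/2), radius 1/8


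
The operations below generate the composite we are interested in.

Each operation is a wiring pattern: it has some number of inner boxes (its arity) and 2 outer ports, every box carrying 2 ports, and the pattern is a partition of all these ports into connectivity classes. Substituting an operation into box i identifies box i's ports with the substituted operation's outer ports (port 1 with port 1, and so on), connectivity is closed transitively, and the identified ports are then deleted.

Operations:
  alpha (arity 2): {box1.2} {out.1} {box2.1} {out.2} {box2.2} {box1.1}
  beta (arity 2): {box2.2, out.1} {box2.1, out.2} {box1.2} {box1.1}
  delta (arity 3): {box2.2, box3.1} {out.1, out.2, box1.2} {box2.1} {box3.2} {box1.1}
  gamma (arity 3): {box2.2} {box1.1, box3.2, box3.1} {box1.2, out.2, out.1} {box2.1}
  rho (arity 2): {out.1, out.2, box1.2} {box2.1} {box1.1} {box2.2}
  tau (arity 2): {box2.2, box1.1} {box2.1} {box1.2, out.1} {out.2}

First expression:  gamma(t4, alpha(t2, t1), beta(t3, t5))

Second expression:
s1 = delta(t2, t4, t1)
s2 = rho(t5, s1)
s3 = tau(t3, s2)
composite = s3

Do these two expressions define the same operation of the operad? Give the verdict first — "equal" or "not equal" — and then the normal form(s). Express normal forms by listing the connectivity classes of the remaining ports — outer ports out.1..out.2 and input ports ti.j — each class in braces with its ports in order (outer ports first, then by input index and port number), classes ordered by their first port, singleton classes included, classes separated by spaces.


not equal: they reduce to {out.1, out.2, t4.2} {t1.1} {t1.2} {t2.1} {t2.2} {t3.1} {t3.2} {t4.1, t5.1, t5.2} and {out.1, t3.2} {out.2} {t1.1, t4.2} {t1.2} {t2.1} {t2.2} {t3.1, t5.2} {t4.1} {t5.1}

Normal form of the first expression: {out.1, out.2, t4.2} {t1.1} {t1.2} {t2.1} {t2.2} {t3.1} {t3.2} {t4.1, t5.1, t5.2}
Normal form of the second expression: {out.1, t3.2} {out.2} {t1.1, t4.2} {t1.2} {t2.1} {t2.2} {t3.1, t5.2} {t4.1} {t5.1}
No match — not equal.


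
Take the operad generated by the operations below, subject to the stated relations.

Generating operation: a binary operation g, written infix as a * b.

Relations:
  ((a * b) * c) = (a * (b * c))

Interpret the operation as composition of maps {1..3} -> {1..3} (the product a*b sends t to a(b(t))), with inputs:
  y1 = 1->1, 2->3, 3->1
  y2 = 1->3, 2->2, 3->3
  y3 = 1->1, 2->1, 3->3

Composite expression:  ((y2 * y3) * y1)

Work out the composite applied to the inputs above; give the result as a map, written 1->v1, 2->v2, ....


1->3, 2->3, 3->3


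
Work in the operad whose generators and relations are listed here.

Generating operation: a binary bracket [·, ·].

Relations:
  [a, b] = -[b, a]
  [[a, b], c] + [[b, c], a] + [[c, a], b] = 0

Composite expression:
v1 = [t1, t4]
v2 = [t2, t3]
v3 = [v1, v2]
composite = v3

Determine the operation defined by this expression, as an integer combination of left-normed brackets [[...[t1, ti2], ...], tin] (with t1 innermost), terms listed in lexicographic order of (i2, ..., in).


In the tensor algebra, words opening t1 carry the t1-anchored form.
Composite bracket: [[t1, t4], [t2, t3]]
Full expansion: 8 signed words from ab - ba (2^3 = 8).
Only words starting with t1 matter:
  t1t4t2t3 (sign +1) contributes +[[[t1, t4], t2], t3]
  t1t4t3t2 (sign -1) contributes -[[[t1, t4], t3], t2]

[[[t1, t4], t2], t3] - [[[t1, t4], t3], t2]


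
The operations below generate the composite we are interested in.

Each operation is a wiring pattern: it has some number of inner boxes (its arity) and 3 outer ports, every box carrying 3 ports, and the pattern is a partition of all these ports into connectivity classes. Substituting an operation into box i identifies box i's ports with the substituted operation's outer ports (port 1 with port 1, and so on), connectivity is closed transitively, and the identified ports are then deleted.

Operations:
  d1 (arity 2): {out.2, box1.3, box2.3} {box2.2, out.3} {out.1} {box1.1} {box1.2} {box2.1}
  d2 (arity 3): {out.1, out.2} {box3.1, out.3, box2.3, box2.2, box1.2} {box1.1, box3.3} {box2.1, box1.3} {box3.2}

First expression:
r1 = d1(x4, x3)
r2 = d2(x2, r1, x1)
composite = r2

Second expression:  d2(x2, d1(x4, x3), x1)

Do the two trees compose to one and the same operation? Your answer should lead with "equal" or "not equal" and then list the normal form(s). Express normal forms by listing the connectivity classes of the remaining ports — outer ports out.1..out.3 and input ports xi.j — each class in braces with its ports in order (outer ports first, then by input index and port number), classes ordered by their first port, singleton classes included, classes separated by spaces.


equal; the common form is {out.1, out.2} {out.3, x1.1, x2.2, x3.2, x3.3, x4.3} {x1.2} {x1.3, x2.1} {x2.3} {x3.1} {x4.1} {x4.2}

The first expression, normalized: {out.1, out.2} {out.3, x1.1, x2.2, x3.2, x3.3, x4.3} {x1.2} {x1.3, x2.1} {x2.3} {x3.1} {x4.1} {x4.2}
The second expression, normalized: {out.1, out.2} {out.3, x1.1, x2.2, x3.2, x3.3, x4.3} {x1.2} {x1.3, x2.1} {x2.3} {x3.1} {x4.1} {x4.2}
One common form — equal.


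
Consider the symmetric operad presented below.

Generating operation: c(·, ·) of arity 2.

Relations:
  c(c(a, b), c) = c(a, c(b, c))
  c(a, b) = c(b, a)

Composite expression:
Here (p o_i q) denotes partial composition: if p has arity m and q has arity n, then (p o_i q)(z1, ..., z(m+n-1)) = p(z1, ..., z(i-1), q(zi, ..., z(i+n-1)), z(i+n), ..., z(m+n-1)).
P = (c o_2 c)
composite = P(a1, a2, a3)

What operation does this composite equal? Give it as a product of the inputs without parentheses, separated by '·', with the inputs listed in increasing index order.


Key point: c commutes, so take the a-inputs in any fixed order.
c(a2, a3) flattens to a2 · a3
c(a1, c(a2, a3)) flattens to a1 · a2 · a3
reordering the factors by index: a1 · a2 · a3

a1 · a2 · a3


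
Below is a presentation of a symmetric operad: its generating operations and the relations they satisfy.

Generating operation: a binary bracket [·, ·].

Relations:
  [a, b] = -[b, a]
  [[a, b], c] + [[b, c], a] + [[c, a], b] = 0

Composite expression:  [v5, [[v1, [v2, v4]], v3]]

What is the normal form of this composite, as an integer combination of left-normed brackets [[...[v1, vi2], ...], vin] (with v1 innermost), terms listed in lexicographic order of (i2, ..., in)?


-[[[[v1, v2], v4], v3], v5] + [[[[v1, v4], v2], v3], v5]

In the tensor algebra, words opening v1 carry the v1-anchored form.
Composite bracket: [v5, [[v1, [v2, v4]], v3]]
Expanding via [a, b] = ab - ba: 16 signed words (2^4 = 16).
Coefficients come from the v1-initial words:
  the word v1v2v4v3v5 carries sign -1 and contributes -[[[[v1, v2], v4], v3], v5]
  the word v1v4v2v3v5 carries sign +1 and contributes +[[[[v1, v4], v2], v3], v5]


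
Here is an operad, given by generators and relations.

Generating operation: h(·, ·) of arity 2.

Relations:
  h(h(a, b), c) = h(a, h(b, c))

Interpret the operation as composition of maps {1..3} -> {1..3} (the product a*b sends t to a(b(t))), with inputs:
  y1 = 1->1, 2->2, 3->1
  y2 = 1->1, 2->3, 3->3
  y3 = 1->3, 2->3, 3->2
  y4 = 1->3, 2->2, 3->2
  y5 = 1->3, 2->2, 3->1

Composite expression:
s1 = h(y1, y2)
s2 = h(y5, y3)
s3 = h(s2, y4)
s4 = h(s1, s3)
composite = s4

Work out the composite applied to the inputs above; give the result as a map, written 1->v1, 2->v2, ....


h(y1, y2) = 1->1, 2->1, 3->1
h(y5, y3) = 1->1, 2->1, 3->2
h(h(y5, y3), y4) = 1->2, 2->1, 3->1
h(h(y1, y2), h(h(y5, y3), y4)) = 1->1, 2->1, 3->1

1->1, 2->1, 3->1


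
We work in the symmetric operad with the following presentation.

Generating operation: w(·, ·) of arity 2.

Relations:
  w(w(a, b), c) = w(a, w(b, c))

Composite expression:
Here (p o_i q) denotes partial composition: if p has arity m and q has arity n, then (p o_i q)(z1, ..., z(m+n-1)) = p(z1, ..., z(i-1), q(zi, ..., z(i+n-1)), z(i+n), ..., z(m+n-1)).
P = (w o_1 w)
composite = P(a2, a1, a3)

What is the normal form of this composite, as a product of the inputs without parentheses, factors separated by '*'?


a2 * a1 * a3

Under associativity of w, the answer is the a's in reading order.
w(a2, a1) spells out as a2 * a1
w(w(a2, a1), a3) spells out as a2 * a1 * a3


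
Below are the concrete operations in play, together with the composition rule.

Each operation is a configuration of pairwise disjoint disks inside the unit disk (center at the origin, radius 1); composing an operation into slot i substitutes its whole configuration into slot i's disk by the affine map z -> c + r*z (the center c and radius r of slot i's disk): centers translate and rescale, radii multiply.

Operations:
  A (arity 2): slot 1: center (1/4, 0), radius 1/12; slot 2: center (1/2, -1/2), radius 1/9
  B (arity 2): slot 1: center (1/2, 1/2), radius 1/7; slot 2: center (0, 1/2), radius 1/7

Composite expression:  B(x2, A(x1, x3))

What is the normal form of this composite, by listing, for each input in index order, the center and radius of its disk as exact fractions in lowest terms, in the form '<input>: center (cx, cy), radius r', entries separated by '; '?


x1: center (1/28, 1/2), radius 1/84; x2: center (1/2, 1/2), radius 1/7; x3: center (1/14, 3/7), radius 1/63

Each x-disk chains the slot maps above it in B; radii multiply.
x2 passes through 1 substitution, ending at center (1/2, 1/2), radius 1/7
x1 passes through 2 substitutions, ending at center (1/28, 1/2), radius 1/84
x3 passes through 2 substitutions, ending at center (1/14, 3/7), radius 1/63


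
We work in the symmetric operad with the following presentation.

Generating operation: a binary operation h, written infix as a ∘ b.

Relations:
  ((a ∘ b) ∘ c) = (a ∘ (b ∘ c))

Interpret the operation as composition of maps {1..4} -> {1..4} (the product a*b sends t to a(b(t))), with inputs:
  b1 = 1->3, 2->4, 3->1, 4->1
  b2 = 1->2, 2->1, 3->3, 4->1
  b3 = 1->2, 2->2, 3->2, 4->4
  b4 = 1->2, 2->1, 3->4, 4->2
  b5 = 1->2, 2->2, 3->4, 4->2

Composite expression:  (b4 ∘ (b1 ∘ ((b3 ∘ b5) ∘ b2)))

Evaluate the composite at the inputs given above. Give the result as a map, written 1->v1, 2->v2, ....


(b3 ∘ b5) = 1->2, 2->2, 3->4, 4->2
((b3 ∘ b5) ∘ b2) = 1->2, 2->2, 3->4, 4->2
(b1 ∘ ((b3 ∘ b5) ∘ b2)) = 1->4, 2->4, 3->1, 4->4
(b4 ∘ (b1 ∘ ((b3 ∘ b5) ∘ b2))) = 1->2, 2->2, 3->2, 4->2

1->2, 2->2, 3->2, 4->2


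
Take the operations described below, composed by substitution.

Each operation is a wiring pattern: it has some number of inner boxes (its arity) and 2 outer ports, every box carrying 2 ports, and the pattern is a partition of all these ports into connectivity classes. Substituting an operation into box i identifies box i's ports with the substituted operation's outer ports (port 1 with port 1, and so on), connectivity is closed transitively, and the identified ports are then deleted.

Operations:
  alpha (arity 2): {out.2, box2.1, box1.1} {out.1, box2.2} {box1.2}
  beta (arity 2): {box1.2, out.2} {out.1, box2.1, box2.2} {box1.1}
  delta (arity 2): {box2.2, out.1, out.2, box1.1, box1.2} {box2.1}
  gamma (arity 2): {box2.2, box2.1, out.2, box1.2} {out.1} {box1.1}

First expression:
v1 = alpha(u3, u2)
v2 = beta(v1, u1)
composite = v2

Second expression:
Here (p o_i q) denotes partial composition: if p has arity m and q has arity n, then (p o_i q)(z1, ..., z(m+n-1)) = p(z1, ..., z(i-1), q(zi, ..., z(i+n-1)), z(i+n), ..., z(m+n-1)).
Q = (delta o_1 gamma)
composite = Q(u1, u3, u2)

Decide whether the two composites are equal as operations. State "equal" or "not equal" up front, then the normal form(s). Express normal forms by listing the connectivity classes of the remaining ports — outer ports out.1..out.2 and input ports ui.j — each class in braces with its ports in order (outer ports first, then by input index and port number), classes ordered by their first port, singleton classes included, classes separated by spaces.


In normal form, the first expression is {out.1, u1.1, u1.2} {out.2, u2.1, u3.1} {u2.2} {u3.2}
In normal form, the second expression is {out.1, out.2, u1.2, u2.2, u3.1, u3.2} {u1.1} {u2.1}
Distinct normal forms: not equal.

not equal; first: {out.1, u1.1, u1.2} {out.2, u2.1, u3.1} {u2.2} {u3.2}; second: {out.1, out.2, u1.2, u2.2, u3.1, u3.2} {u1.1} {u2.1}
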